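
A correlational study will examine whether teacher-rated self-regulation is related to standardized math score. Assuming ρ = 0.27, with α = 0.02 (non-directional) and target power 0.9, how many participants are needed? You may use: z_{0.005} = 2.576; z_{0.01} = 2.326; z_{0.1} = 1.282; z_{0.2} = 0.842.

n = 173

Fisher's z: C = ½·ln((1+r)/(1−r)) = ½·ln(1.7397) = 0.2769.
n = ((z_{α/2} + z_β)/C)² + 3.
(2.326 + 1.282) / 0.2769 = 3.608 / 0.2769 = 13.030.
n = 13.030² + 3 = 169.78 + 3 = 172.8.
Round up.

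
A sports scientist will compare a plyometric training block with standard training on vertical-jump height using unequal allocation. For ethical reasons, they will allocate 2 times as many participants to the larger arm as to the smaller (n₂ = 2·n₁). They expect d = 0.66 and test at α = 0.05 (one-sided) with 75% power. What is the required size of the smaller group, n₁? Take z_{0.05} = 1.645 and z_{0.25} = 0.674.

With allocation ratio k = n₂/n₁ = 2, Var(x̄₁−x̄₂) = σ²(1/n₁ + 1/(k·n₁)) = σ²·(k+1)/(k·n₁).
So n₁ = (1 + 1/k)·((z_{α} + z_β)/d)² = 1.500 × (2.319/0.66)².
n₁ = 1.500 × 12.35 = 18.5.
Round up: n₁ = 19, giving n₂ = 2 × 19 = 38.

n₁ = 19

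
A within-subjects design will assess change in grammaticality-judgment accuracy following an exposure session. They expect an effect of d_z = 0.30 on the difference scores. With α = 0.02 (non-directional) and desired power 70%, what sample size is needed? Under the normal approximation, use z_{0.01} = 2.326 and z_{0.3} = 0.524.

n = 91 pairs

For a paired (one-sample on differences) test: n = ((z_{α/2} + z_β) / d)².
z_{α/2} + z_β = 2.326 + 0.524 = 2.850.
n = (2.850 / 0.30)² = 9.500² = 90.25.
Round up.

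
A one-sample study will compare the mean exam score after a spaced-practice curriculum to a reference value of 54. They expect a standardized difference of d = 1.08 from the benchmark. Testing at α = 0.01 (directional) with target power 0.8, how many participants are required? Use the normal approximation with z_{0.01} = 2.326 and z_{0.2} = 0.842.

n = 9

For a one-sample test: n = ((z_{α} + z_β) / d)².
z_{α} + z_β = 2.326 + 0.842 = 3.168.
n = (3.168 / 1.08)² = 2.933² = 8.60.
Round up.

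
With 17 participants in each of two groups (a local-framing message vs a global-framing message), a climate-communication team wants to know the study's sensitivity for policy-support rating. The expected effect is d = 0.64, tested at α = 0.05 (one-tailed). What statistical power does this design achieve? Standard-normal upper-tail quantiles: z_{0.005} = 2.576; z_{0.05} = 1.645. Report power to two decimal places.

For two equal groups, power = Φ(d·√(n/2) − z_{α}).
d·√(n/2) = 0.64 × √(17/2) = 0.64 × 2.915 = 1.866.
z_β = 1.866 − 1.645 = 0.221.
Power = Φ(0.221) = 0.587.

power ≈ 0.59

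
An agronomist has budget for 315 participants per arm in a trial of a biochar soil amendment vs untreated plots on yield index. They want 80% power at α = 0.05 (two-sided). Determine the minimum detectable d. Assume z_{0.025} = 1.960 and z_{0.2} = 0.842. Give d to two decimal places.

For two independent groups of n = 315 each: d_min = (z_{α/2} + z_β)·√(2/n).
z-sum = 1.960 + 0.842 = 2.802.
d_min = 2.802 × √(2/315) = 2.802 × 0.0797 = 0.223.

d_min ≈ 0.22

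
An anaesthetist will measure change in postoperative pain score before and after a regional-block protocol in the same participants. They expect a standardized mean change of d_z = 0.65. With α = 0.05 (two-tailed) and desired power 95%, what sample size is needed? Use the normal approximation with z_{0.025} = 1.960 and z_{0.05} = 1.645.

n = 31 pairs

For a paired (one-sample on differences) test: n = ((z_{α/2} + z_β) / d)².
z_{α/2} + z_β = 1.960 + 1.645 = 3.605.
n = (3.605 / 0.65)² = 5.546² = 30.76.
Round up.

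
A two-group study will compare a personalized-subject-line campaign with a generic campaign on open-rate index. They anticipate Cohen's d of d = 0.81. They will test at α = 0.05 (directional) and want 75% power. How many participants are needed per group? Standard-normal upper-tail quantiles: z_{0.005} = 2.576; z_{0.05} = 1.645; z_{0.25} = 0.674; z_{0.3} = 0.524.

For two independent groups with equal n: n = 2·((z_{α} + z_β) / d)².
z_{α} + z_β = 1.645 + 0.674 = 2.319.
n = 2 × (2.319 / 0.81)² = 2 × 2.863² = 2 × 8.20 = 16.4.
Round up to the next whole participant.

n = 17 per group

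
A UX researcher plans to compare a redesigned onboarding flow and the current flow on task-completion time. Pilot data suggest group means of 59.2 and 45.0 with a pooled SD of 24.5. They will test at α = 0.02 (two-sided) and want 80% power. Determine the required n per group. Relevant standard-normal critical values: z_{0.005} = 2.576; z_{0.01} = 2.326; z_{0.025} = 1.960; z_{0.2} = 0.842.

Cohen's d = |M₁ − M₂| / SD_pooled = |59.2 − 45.0| / 24.5 = 14.2 / 24.5 = 0.580.
For two independent groups with equal n: n = 2·((z_{α/2} + z_β) / d)².
z_{α/2} + z_β = 2.326 + 0.842 = 3.168.
n = 2 × (3.168 / 0.580)² = 2 × 5.462² = 2 × 29.83 = 59.7.
Round up to the next whole participant.

n = 60 per group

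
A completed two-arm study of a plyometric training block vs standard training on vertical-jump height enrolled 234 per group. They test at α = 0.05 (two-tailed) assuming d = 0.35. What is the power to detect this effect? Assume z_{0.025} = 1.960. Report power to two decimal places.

power ≈ 0.97

For two equal groups, power = Φ(d·√(n/2) − z_{α/2}).
d·√(n/2) = 0.35 × √(234/2) = 0.35 × 10.817 = 3.786.
z_β = 3.786 − 1.960 = 1.826.
Power = Φ(1.826) = 0.966.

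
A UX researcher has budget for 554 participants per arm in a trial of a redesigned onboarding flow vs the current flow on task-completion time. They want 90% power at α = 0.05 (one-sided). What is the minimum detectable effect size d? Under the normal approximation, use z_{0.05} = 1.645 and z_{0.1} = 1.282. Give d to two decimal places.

For two independent groups of n = 554 each: d_min = (z_{α} + z_β)·√(2/n).
z-sum = 1.645 + 1.282 = 2.927.
d_min = 2.927 × √(2/554) = 2.927 × 0.0601 = 0.176.

d_min ≈ 0.18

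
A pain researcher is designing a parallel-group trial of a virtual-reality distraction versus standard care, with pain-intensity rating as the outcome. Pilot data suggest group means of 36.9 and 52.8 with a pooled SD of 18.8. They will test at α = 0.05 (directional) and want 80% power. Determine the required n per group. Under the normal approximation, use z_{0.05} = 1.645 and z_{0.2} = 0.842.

Cohen's d = |M₁ − M₂| / SD_pooled = |36.9 − 52.8| / 18.8 = 15.9 / 18.8 = 0.846.
For two independent groups with equal n: n = 2·((z_{α} + z_β) / d)².
z_{α} + z_β = 1.645 + 0.842 = 2.487.
n = 2 × (2.487 / 0.846)² = 2 × 2.940² = 2 × 8.64 = 17.3.
Round up to the next whole participant.

n = 18 per group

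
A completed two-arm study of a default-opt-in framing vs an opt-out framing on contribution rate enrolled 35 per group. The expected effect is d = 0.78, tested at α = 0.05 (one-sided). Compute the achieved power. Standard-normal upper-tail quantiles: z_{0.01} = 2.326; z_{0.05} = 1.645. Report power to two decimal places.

For two equal groups, power = Φ(d·√(n/2) − z_{α}).
d·√(n/2) = 0.78 × √(35/2) = 0.78 × 4.183 = 3.263.
z_β = 3.263 − 1.645 = 1.618.
Power = Φ(1.618) = 0.947.

power ≈ 0.95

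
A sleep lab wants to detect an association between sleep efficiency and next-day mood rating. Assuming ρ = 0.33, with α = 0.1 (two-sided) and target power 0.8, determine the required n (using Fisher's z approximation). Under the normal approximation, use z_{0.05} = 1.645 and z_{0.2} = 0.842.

n = 56

Fisher's z: C = ½·ln((1+r)/(1−r)) = ½·ln(1.9851) = 0.3428.
n = ((z_{α/2} + z_β)/C)² + 3.
(1.645 + 0.842) / 0.3428 = 2.487 / 0.3428 = 7.255.
n = 7.255² + 3 = 52.63 + 3 = 55.6.
Round up.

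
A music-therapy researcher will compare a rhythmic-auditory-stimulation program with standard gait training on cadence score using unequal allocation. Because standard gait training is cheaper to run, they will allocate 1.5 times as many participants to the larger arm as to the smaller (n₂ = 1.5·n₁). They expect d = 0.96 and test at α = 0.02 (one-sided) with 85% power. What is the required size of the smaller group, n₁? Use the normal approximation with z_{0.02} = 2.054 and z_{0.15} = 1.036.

With allocation ratio k = n₂/n₁ = 1.5, Var(x̄₁−x̄₂) = σ²(1/n₁ + 1/(k·n₁)) = σ²·(k+1)/(k·n₁).
So n₁ = (1 + 1/k)·((z_{α} + z_β)/d)² = 1.667 × (3.090/0.96)².
n₁ = 1.667 × 10.36 = 17.3.
Round up: n₁ = 18, giving n₂ = 1.5 × 18 = 27.

n₁ = 18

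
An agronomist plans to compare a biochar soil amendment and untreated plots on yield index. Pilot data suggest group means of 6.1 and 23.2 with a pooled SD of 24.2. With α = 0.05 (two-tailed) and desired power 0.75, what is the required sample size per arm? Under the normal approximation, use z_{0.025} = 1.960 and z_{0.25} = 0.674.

n = 28 per group

Cohen's d = |M₁ − M₂| / SD_pooled = |6.1 − 23.2| / 24.2 = 17.1 / 24.2 = 0.707.
For two independent groups with equal n: n = 2·((z_{α/2} + z_β) / d)².
z_{α/2} + z_β = 1.960 + 0.674 = 2.634.
n = 2 × (2.634 / 0.707)² = 2 × 3.726² = 2 × 13.88 = 27.8.
Round up to the next whole participant.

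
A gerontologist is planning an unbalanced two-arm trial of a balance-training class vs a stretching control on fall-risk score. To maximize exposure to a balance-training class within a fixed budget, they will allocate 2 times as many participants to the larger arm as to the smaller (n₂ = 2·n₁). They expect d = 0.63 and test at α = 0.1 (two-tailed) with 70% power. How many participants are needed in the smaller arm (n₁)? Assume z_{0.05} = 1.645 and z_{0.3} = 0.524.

n₁ = 18

With allocation ratio k = n₂/n₁ = 2, Var(x̄₁−x̄₂) = σ²(1/n₁ + 1/(k·n₁)) = σ²·(k+1)/(k·n₁).
So n₁ = (1 + 1/k)·((z_{α/2} + z_β)/d)² = 1.500 × (2.169/0.63)².
n₁ = 1.500 × 11.85 = 17.8.
Round up: n₁ = 18, giving n₂ = 2 × 18 = 36.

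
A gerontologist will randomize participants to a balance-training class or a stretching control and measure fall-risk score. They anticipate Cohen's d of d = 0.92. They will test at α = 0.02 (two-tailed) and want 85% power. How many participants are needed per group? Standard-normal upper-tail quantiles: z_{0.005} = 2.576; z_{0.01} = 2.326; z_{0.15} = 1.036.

n = 27 per group

For two independent groups with equal n: n = 2·((z_{α/2} + z_β) / d)².
z_{α/2} + z_β = 2.326 + 1.036 = 3.362.
n = 2 × (3.362 / 0.92)² = 2 × 3.654² = 2 × 13.35 = 26.7.
Round up to the next whole participant.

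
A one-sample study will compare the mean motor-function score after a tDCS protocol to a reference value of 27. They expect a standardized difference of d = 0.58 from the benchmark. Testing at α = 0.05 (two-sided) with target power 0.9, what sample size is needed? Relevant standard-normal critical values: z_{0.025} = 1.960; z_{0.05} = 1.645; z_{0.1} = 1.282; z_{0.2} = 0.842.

For a one-sample test: n = ((z_{α/2} + z_β) / d)².
z_{α/2} + z_β = 1.960 + 1.282 = 3.242.
n = (3.242 / 0.58)² = 5.590² = 31.24.
Round up.

n = 32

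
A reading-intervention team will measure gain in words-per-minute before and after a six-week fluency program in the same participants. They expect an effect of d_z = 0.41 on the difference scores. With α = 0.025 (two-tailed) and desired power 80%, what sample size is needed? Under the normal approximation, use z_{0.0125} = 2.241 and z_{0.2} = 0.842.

For a paired (one-sample on differences) test: n = ((z_{α/2} + z_β) / d)².
z_{α/2} + z_β = 2.241 + 0.842 = 3.083.
n = (3.083 / 0.41)² = 7.520² = 56.54.
Round up.

n = 57 pairs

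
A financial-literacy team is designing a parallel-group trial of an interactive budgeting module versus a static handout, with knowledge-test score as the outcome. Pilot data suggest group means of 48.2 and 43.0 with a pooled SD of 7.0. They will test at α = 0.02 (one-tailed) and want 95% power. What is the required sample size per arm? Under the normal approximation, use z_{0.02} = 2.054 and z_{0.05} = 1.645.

n = 50 per group

Cohen's d = |M₁ − M₂| / SD_pooled = |48.2 − 43.0| / 7.0 = 5.2 / 7.0 = 0.743.
For two independent groups with equal n: n = 2·((z_{α} + z_β) / d)².
z_{α} + z_β = 2.054 + 1.645 = 3.699.
n = 2 × (3.699 / 0.743)² = 2 × 4.978² = 2 × 24.79 = 49.6.
Round up to the next whole participant.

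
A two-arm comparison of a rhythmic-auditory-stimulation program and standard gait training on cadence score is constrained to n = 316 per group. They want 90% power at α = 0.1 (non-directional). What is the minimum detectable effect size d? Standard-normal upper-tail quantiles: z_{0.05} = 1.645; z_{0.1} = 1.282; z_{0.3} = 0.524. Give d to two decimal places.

d_min ≈ 0.23

For two independent groups of n = 316 each: d_min = (z_{α/2} + z_β)·√(2/n).
z-sum = 1.645 + 1.282 = 2.927.
d_min = 2.927 × √(2/316) = 2.927 × 0.0796 = 0.233.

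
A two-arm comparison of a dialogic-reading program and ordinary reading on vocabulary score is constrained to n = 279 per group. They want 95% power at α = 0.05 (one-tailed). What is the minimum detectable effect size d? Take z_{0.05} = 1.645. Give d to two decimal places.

d_min ≈ 0.28

For two independent groups of n = 279 each: d_min = (z_{α} + z_β)·√(2/n).
z-sum = 1.645 + 1.645 = 3.290.
d_min = 3.290 × √(2/279) = 3.290 × 0.0847 = 0.279.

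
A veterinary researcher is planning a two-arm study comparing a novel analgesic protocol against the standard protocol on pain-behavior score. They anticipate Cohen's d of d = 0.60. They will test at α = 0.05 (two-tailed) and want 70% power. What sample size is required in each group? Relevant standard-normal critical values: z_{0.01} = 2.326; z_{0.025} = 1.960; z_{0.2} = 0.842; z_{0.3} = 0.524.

n = 35 per group

For two independent groups with equal n: n = 2·((z_{α/2} + z_β) / d)².
z_{α/2} + z_β = 1.960 + 0.524 = 2.484.
n = 2 × (2.484 / 0.60)² = 2 × 4.140² = 2 × 17.14 = 34.3.
Round up to the next whole participant.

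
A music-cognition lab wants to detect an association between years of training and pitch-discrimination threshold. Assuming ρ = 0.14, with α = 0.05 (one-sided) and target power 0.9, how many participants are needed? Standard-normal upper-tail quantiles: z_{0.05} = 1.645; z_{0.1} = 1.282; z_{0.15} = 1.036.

n = 435

Fisher's z: C = ½·ln((1+r)/(1−r)) = ½·ln(1.3256) = 0.1409.
n = ((z_{α} + z_β)/C)² + 3.
(1.645 + 1.282) / 0.1409 = 2.927 / 0.1409 = 20.774.
n = 20.774² + 3 = 431.54 + 3 = 434.5.
Round up.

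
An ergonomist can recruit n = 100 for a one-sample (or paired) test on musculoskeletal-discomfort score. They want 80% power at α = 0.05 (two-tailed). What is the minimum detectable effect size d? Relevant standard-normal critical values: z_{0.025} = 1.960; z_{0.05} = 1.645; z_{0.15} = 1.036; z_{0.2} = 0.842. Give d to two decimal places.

d_min ≈ 0.28

For a single sample (or paired design) of n = 100: d_min = (z_{α/2} + z_β)/√n.
z-sum = 1.960 + 0.842 = 2.802.
d_min = 2.802 / √100 = 2.802 / 10.000 = 0.280.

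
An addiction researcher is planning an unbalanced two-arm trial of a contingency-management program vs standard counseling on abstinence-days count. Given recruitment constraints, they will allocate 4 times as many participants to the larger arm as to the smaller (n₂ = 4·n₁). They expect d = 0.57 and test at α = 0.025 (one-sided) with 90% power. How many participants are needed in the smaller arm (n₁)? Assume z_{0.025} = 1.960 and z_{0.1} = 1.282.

n₁ = 41

With allocation ratio k = n₂/n₁ = 4, Var(x̄₁−x̄₂) = σ²(1/n₁ + 1/(k·n₁)) = σ²·(k+1)/(k·n₁).
So n₁ = (1 + 1/k)·((z_{α} + z_β)/d)² = 1.250 × (3.242/0.57)².
n₁ = 1.250 × 32.35 = 40.4.
Round up: n₁ = 41, giving n₂ = 4 × 41 = 164.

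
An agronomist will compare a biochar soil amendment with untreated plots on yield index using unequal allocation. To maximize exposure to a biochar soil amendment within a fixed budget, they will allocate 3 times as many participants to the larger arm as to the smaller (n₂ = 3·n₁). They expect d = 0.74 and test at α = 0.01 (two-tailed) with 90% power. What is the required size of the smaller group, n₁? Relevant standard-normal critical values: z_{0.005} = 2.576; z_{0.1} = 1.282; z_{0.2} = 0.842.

n₁ = 37

With allocation ratio k = n₂/n₁ = 3, Var(x̄₁−x̄₂) = σ²(1/n₁ + 1/(k·n₁)) = σ²·(k+1)/(k·n₁).
So n₁ = (1 + 1/k)·((z_{α/2} + z_β)/d)² = 1.333 × (3.858/0.74)².
n₁ = 1.333 × 27.18 = 36.2.
Round up: n₁ = 37, giving n₂ = 3 × 37 = 111.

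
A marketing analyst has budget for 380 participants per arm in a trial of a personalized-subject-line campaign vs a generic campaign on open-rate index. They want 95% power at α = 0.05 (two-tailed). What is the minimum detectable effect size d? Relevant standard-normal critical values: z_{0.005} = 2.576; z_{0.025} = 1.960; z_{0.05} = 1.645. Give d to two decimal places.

d_min ≈ 0.26

For two independent groups of n = 380 each: d_min = (z_{α/2} + z_β)·√(2/n).
z-sum = 1.960 + 1.645 = 3.605.
d_min = 3.605 × √(2/380) = 3.605 × 0.0725 = 0.262.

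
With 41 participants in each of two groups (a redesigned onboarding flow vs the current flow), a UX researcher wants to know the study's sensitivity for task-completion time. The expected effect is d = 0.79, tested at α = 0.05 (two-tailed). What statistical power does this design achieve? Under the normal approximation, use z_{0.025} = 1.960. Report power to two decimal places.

power ≈ 0.95

For two equal groups, power = Φ(d·√(n/2) − z_{α/2}).
d·√(n/2) = 0.79 × √(41/2) = 0.79 × 4.528 = 3.577.
z_β = 3.577 − 1.960 = 1.617.
Power = Φ(1.617) = 0.947.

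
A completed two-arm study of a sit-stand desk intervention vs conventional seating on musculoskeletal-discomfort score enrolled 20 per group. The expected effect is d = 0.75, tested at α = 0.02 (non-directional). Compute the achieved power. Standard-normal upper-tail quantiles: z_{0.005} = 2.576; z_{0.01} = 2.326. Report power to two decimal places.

For two equal groups, power = Φ(d·√(n/2) − z_{α/2}).
d·√(n/2) = 0.75 × √(20/2) = 0.75 × 3.162 = 2.372.
z_β = 2.372 − 2.326 = 0.046.
Power = Φ(0.046) = 0.518.

power ≈ 0.52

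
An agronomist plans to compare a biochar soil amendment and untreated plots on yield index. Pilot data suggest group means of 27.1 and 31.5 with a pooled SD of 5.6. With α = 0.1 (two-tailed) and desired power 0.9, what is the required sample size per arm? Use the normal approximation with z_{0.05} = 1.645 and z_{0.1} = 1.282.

Cohen's d = |M₁ − M₂| / SD_pooled = |27.1 − 31.5| / 5.6 = 4.4 / 5.6 = 0.786.
For two independent groups with equal n: n = 2·((z_{α/2} + z_β) / d)².
z_{α/2} + z_β = 1.645 + 1.282 = 2.927.
n = 2 × (2.927 / 0.786)² = 2 × 3.724² = 2 × 13.87 = 27.7.
Round up to the next whole participant.

n = 28 per group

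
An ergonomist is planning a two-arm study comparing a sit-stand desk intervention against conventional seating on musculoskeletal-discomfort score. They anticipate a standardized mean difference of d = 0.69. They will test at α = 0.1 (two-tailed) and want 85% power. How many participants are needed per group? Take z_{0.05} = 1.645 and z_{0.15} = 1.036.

n = 31 per group

For two independent groups with equal n: n = 2·((z_{α/2} + z_β) / d)².
z_{α/2} + z_β = 1.645 + 1.036 = 2.681.
n = 2 × (2.681 / 0.69)² = 2 × 3.886² = 2 × 15.10 = 30.2.
Round up to the next whole participant.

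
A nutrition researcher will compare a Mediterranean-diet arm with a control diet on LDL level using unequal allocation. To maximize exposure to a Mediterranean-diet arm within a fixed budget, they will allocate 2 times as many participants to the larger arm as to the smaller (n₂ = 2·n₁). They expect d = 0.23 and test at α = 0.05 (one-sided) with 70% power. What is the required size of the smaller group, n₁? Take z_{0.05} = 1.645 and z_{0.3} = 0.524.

n₁ = 134

With allocation ratio k = n₂/n₁ = 2, Var(x̄₁−x̄₂) = σ²(1/n₁ + 1/(k·n₁)) = σ²·(k+1)/(k·n₁).
So n₁ = (1 + 1/k)·((z_{α} + z_β)/d)² = 1.500 × (2.169/0.23)².
n₁ = 1.500 × 88.93 = 133.4.
Round up: n₁ = 134, giving n₂ = 2 × 134 = 268.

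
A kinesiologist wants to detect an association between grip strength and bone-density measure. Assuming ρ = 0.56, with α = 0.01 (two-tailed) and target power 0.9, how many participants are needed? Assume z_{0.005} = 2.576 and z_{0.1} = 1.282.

n = 41

Fisher's z: C = ½·ln((1+r)/(1−r)) = ½·ln(3.5455) = 0.6328.
n = ((z_{α/2} + z_β)/C)² + 3.
(2.576 + 1.282) / 0.6328 = 3.858 / 0.6328 = 6.097.
n = 6.097² + 3 = 37.17 + 3 = 40.2.
Round up.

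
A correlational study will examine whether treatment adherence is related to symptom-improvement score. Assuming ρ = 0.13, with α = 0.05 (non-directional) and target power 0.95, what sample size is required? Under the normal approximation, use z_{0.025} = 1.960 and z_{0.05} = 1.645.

n = 764

Fisher's z: C = ½·ln((1+r)/(1−r)) = ½·ln(1.2989) = 0.1307.
n = ((z_{α/2} + z_β)/C)² + 3.
(1.960 + 1.645) / 0.1307 = 3.605 / 0.1307 = 27.582.
n = 27.582² + 3 = 760.78 + 3 = 763.8.
Round up.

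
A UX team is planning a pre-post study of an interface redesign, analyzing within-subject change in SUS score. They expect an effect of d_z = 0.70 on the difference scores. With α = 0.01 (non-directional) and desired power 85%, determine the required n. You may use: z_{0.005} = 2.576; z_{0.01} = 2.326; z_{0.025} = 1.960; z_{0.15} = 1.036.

For a paired (one-sample on differences) test: n = ((z_{α/2} + z_β) / d)².
z_{α/2} + z_β = 2.576 + 1.036 = 3.612.
n = (3.612 / 0.70)² = 5.160² = 26.63.
Round up.

n = 27 pairs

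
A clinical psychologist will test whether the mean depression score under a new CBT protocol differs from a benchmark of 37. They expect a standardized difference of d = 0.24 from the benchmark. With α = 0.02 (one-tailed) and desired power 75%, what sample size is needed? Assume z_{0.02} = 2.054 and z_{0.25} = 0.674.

For a one-sample test: n = ((z_{α} + z_β) / d)².
z_{α} + z_β = 2.054 + 0.674 = 2.728.
n = (2.728 / 0.24)² = 11.367² = 129.20.
Round up.

n = 130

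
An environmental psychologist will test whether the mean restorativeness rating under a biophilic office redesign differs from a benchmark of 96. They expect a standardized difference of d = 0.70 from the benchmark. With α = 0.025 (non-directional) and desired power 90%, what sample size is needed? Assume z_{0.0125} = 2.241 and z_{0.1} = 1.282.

For a one-sample test: n = ((z_{α/2} + z_β) / d)².
z_{α/2} + z_β = 2.241 + 1.282 = 3.523.
n = (3.523 / 0.70)² = 5.033² = 25.33.
Round up.

n = 26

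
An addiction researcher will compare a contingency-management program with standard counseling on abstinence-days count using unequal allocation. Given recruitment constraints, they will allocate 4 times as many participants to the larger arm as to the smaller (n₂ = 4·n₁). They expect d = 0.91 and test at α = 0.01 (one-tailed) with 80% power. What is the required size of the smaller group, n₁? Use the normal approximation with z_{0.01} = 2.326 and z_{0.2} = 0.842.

With allocation ratio k = n₂/n₁ = 4, Var(x̄₁−x̄₂) = σ²(1/n₁ + 1/(k·n₁)) = σ²·(k+1)/(k·n₁).
So n₁ = (1 + 1/k)·((z_{α} + z_β)/d)² = 1.250 × (3.168/0.91)².
n₁ = 1.250 × 12.12 = 15.1.
Round up: n₁ = 16, giving n₂ = 4 × 16 = 64.

n₁ = 16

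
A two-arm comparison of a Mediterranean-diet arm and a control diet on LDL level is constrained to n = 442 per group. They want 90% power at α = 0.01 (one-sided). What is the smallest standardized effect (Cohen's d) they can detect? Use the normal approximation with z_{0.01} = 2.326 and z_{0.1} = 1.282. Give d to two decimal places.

d_min ≈ 0.24

For two independent groups of n = 442 each: d_min = (z_{α} + z_β)·√(2/n).
z-sum = 2.326 + 1.282 = 3.608.
d_min = 3.608 × √(2/442) = 3.608 × 0.0673 = 0.243.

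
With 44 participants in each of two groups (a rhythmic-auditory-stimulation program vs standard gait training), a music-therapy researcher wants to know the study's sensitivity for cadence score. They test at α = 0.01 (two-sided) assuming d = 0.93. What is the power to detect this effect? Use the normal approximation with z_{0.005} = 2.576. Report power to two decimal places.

power ≈ 0.96

For two equal groups, power = Φ(d·√(n/2) − z_{α/2}).
d·√(n/2) = 0.93 × √(44/2) = 0.93 × 4.690 = 4.362.
z_β = 4.362 − 2.576 = 1.786.
Power = Φ(1.786) = 0.963.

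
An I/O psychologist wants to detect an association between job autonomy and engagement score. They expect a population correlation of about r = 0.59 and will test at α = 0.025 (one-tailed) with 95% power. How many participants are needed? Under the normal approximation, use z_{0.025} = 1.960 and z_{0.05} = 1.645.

Fisher's z: C = ½·ln((1+r)/(1−r)) = ½·ln(3.8780) = 0.6777.
n = ((z_{α} + z_β)/C)² + 3.
(1.960 + 1.645) / 0.6777 = 3.605 / 0.6777 = 5.319.
n = 5.319² + 3 = 28.30 + 3 = 31.3.
Round up.

n = 32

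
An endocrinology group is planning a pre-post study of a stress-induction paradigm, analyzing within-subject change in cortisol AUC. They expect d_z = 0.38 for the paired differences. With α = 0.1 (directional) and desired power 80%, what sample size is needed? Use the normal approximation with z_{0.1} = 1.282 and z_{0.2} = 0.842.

n = 32 pairs

For a paired (one-sample on differences) test: n = ((z_{α} + z_β) / d)².
z_{α} + z_β = 1.282 + 0.842 = 2.124.
n = (2.124 / 0.38)² = 5.589² = 31.24.
Round up.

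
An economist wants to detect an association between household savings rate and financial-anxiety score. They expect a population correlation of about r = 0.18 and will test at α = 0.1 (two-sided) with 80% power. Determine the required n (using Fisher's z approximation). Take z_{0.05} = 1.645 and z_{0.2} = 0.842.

n = 190

Fisher's z: C = ½·ln((1+r)/(1−r)) = ½·ln(1.4390) = 0.1820.
n = ((z_{α/2} + z_β)/C)² + 3.
(1.645 + 0.842) / 0.1820 = 2.487 / 0.1820 = 13.665.
n = 13.665² + 3 = 186.73 + 3 = 189.7.
Round up.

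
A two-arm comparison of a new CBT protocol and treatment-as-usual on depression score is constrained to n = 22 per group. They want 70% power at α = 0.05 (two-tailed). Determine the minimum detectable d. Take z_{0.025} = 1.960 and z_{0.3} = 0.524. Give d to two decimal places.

For two independent groups of n = 22 each: d_min = (z_{α/2} + z_β)·√(2/n).
z-sum = 1.960 + 0.524 = 2.484.
d_min = 2.484 × √(2/22) = 2.484 × 0.3015 = 0.749.

d_min ≈ 0.75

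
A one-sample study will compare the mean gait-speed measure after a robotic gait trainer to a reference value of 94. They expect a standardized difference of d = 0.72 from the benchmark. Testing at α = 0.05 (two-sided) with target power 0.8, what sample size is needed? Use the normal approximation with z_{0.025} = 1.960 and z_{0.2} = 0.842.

n = 16

For a one-sample test: n = ((z_{α/2} + z_β) / d)².
z_{α/2} + z_β = 1.960 + 0.842 = 2.802.
n = (2.802 / 0.72)² = 3.892² = 15.15.
Round up.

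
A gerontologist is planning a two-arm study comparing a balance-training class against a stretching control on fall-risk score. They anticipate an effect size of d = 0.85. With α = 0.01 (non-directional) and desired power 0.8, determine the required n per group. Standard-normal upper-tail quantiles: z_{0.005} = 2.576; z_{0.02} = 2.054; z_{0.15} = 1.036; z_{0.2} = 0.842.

n = 33 per group

For two independent groups with equal n: n = 2·((z_{α/2} + z_β) / d)².
z_{α/2} + z_β = 2.576 + 0.842 = 3.418.
n = 2 × (3.418 / 0.85)² = 2 × 4.021² = 2 × 16.17 = 32.3.
Round up to the next whole participant.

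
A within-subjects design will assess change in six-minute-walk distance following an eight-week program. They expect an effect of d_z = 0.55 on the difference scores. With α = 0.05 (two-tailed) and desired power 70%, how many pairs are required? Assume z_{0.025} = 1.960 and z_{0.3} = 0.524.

n = 21 pairs

For a paired (one-sample on differences) test: n = ((z_{α/2} + z_β) / d)².
z_{α/2} + z_β = 1.960 + 0.524 = 2.484.
n = (2.484 / 0.55)² = 4.516² = 20.40.
Round up.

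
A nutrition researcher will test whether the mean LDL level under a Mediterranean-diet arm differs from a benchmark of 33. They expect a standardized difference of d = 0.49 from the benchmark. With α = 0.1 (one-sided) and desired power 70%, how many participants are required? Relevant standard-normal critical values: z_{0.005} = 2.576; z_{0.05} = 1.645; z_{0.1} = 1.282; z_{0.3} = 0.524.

n = 14

For a one-sample test: n = ((z_{α} + z_β) / d)².
z_{α} + z_β = 1.282 + 0.524 = 1.806.
n = (1.806 / 0.49)² = 3.686² = 13.58.
Round up.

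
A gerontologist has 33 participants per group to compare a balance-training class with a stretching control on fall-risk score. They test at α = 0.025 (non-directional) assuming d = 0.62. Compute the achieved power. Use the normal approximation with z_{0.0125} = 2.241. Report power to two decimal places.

power ≈ 0.61

For two equal groups, power = Φ(d·√(n/2) − z_{α/2}).
d·√(n/2) = 0.62 × √(33/2) = 0.62 × 4.062 = 2.518.
z_β = 2.518 − 2.241 = 0.277.
Power = Φ(0.277) = 0.609.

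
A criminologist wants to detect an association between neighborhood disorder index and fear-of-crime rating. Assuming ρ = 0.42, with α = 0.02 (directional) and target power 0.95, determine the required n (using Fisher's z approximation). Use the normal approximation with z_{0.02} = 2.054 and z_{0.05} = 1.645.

Fisher's z: C = ½·ln((1+r)/(1−r)) = ½·ln(2.4483) = 0.4477.
n = ((z_{α} + z_β)/C)² + 3.
(2.054 + 1.645) / 0.4477 = 3.699 / 0.4477 = 8.262.
n = 8.262² + 3 = 68.26 + 3 = 71.3.
Round up.

n = 72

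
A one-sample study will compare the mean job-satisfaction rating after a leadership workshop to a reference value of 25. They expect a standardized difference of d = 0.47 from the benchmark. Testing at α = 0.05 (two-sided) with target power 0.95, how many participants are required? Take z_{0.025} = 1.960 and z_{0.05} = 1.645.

n = 59

For a one-sample test: n = ((z_{α/2} + z_β) / d)².
z_{α/2} + z_β = 1.960 + 1.645 = 3.605.
n = (3.605 / 0.47)² = 7.670² = 58.83.
Round up.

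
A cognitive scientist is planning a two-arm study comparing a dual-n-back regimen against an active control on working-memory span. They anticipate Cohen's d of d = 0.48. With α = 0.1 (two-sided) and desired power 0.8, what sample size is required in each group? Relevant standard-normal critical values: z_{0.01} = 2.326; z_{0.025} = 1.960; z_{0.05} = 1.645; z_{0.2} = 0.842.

For two independent groups with equal n: n = 2·((z_{α/2} + z_β) / d)².
z_{α/2} + z_β = 1.645 + 0.842 = 2.487.
n = 2 × (2.487 / 0.48)² = 2 × 5.181² = 2 × 26.85 = 53.7.
Round up to the next whole participant.

n = 54 per group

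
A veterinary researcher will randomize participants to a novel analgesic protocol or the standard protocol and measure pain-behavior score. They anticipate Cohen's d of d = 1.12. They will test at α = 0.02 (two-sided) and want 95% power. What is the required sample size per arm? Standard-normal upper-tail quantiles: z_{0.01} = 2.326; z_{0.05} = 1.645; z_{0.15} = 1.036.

n = 26 per group

For two independent groups with equal n: n = 2·((z_{α/2} + z_β) / d)².
z_{α/2} + z_β = 2.326 + 1.645 = 3.971.
n = 2 × (3.971 / 1.12)² = 2 × 3.546² = 2 × 12.57 = 25.1.
Round up to the next whole participant.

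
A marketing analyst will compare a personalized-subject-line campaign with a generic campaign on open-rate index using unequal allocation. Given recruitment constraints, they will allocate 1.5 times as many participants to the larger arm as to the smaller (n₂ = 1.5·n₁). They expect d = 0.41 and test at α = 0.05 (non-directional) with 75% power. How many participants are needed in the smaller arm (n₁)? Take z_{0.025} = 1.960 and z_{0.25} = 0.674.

n₁ = 69

With allocation ratio k = n₂/n₁ = 1.5, Var(x̄₁−x̄₂) = σ²(1/n₁ + 1/(k·n₁)) = σ²·(k+1)/(k·n₁).
So n₁ = (1 + 1/k)·((z_{α/2} + z_β)/d)² = 1.667 × (2.634/0.41)².
n₁ = 1.667 × 41.27 = 68.8.
Round up: n₁ = 69, giving n₂ = ⌈1.5 × 69⌉ = ⌈103.5⌉ = 104.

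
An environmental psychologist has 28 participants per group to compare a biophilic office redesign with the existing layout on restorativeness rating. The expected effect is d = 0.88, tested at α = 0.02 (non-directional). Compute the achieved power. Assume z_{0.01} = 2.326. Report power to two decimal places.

For two equal groups, power = Φ(d·√(n/2) − z_{α/2}).
d·√(n/2) = 0.88 × √(28/2) = 0.88 × 3.742 = 3.293.
z_β = 3.293 − 2.326 = 0.967.
Power = Φ(0.967) = 0.833.

power ≈ 0.83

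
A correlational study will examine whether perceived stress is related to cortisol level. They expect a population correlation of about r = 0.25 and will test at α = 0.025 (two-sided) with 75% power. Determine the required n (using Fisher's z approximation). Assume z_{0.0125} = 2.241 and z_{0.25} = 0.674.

Fisher's z: C = ½·ln((1+r)/(1−r)) = ½·ln(1.6667) = 0.2554.
n = ((z_{α/2} + z_β)/C)² + 3.
(2.241 + 0.674) / 0.2554 = 2.915 / 0.2554 = 11.413.
n = 11.413² + 3 = 130.27 + 3 = 133.3.
Round up.

n = 134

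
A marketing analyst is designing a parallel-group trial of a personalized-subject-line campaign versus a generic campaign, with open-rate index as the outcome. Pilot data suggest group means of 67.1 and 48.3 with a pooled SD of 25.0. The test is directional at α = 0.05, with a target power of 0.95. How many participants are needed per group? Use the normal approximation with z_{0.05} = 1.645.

n = 39 per group

Cohen's d = |M₁ − M₂| / SD_pooled = |67.1 − 48.3| / 25.0 = 18.8 / 25.0 = 0.752.
For two independent groups with equal n: n = 2·((z_{α} + z_β) / d)².
z_{α} + z_β = 1.645 + 1.645 = 3.290.
n = 2 × (3.290 / 0.752)² = 2 × 4.375² = 2 × 19.14 = 38.3.
Round up to the next whole participant.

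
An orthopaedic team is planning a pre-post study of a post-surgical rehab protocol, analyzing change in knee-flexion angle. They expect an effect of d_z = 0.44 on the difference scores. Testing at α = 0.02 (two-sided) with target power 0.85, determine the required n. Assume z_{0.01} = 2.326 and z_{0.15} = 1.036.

For a paired (one-sample on differences) test: n = ((z_{α/2} + z_β) / d)².
z_{α/2} + z_β = 2.326 + 1.036 = 3.362.
n = (3.362 / 0.44)² = 7.641² = 58.38.
Round up.

n = 59 pairs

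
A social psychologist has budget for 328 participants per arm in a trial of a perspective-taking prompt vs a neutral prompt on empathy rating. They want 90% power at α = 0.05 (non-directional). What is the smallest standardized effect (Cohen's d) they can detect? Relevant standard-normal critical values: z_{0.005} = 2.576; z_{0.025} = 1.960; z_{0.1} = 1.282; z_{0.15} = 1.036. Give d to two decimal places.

For two independent groups of n = 328 each: d_min = (z_{α/2} + z_β)·√(2/n).
z-sum = 1.960 + 1.282 = 3.242.
d_min = 3.242 × √(2/328) = 3.242 × 0.0781 = 0.253.

d_min ≈ 0.25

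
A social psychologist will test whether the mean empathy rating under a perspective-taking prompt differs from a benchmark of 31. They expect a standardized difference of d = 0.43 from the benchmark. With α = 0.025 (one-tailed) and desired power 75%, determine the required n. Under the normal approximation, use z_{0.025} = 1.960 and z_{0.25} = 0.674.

For a one-sample test: n = ((z_{α} + z_β) / d)².
z_{α} + z_β = 1.960 + 0.674 = 2.634.
n = (2.634 / 0.43)² = 6.126² = 37.52.
Round up.

n = 38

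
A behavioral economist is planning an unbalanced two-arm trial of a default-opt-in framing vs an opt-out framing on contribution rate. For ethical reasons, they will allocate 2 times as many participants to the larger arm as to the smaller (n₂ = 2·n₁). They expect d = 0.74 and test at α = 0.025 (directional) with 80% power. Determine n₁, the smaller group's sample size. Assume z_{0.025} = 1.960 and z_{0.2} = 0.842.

With allocation ratio k = n₂/n₁ = 2, Var(x̄₁−x̄₂) = σ²(1/n₁ + 1/(k·n₁)) = σ²·(k+1)/(k·n₁).
So n₁ = (1 + 1/k)·((z_{α} + z_β)/d)² = 1.500 × (2.802/0.74)².
n₁ = 1.500 × 14.34 = 21.5.
Round up: n₁ = 22, giving n₂ = 2 × 22 = 44.

n₁ = 22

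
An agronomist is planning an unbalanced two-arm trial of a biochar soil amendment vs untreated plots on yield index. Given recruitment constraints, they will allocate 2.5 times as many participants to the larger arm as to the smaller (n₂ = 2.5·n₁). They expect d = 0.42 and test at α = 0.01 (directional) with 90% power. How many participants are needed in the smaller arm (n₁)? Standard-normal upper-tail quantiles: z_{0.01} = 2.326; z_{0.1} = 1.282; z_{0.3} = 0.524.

With allocation ratio k = n₂/n₁ = 2.5, Var(x̄₁−x̄₂) = σ²(1/n₁ + 1/(k·n₁)) = σ²·(k+1)/(k·n₁).
So n₁ = (1 + 1/k)·((z_{α} + z_β)/d)² = 1.400 × (3.608/0.42)².
n₁ = 1.400 × 73.80 = 103.3.
Round up: n₁ = 104, giving n₂ = 2.5 × 104 = 260.

n₁ = 104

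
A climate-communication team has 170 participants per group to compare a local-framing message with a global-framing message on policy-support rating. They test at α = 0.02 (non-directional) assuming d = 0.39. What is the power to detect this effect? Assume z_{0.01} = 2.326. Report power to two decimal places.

For two equal groups, power = Φ(d·√(n/2) − z_{α/2}).
d·√(n/2) = 0.39 × √(170/2) = 0.39 × 9.220 = 3.596.
z_β = 3.596 − 2.326 = 1.270.
Power = Φ(1.270) = 0.898.

power ≈ 0.90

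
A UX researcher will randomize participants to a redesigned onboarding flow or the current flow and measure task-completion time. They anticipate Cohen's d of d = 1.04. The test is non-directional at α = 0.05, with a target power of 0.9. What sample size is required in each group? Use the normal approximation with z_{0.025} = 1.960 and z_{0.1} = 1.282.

n = 20 per group

For two independent groups with equal n: n = 2·((z_{α/2} + z_β) / d)².
z_{α/2} + z_β = 1.960 + 1.282 = 3.242.
n = 2 × (3.242 / 1.04)² = 2 × 3.117² = 2 × 9.72 = 19.4.
Round up to the next whole participant.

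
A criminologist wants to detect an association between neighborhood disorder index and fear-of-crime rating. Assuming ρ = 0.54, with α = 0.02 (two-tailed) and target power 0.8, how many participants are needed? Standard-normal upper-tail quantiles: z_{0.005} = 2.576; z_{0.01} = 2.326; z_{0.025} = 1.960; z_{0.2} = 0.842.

n = 31

Fisher's z: C = ½·ln((1+r)/(1−r)) = ½·ln(3.3478) = 0.6042.
n = ((z_{α/2} + z_β)/C)² + 3.
(2.326 + 0.842) / 0.6042 = 3.168 / 0.6042 = 5.243.
n = 5.243² + 3 = 27.49 + 3 = 30.5.
Round up.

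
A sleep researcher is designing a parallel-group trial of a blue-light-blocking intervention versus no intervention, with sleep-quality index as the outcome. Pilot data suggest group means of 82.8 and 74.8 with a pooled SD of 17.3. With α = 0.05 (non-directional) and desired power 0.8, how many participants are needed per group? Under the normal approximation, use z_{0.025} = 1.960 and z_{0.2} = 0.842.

n = 74 per group

Cohen's d = |M₁ − M₂| / SD_pooled = |82.8 − 74.8| / 17.3 = 8.0 / 17.3 = 0.462.
For two independent groups with equal n: n = 2·((z_{α/2} + z_β) / d)².
z_{α/2} + z_β = 1.960 + 0.842 = 2.802.
n = 2 × (2.802 / 0.462)² = 2 × 6.065² = 2 × 36.78 = 73.6.
Round up to the next whole participant.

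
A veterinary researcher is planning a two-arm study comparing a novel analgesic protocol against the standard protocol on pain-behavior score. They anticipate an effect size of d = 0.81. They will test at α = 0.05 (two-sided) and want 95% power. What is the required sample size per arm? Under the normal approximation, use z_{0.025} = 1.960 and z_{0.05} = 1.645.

n = 40 per group

For two independent groups with equal n: n = 2·((z_{α/2} + z_β) / d)².
z_{α/2} + z_β = 1.960 + 1.645 = 3.605.
n = 2 × (3.605 / 0.81)² = 2 × 4.451² = 2 × 19.81 = 39.6.
Round up to the next whole participant.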